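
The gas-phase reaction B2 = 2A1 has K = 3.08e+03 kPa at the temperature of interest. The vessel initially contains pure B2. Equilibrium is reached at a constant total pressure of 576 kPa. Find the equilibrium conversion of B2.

X = 0.756

Take 1 mol B2 as basis and let X be its fractional conversion, so ξ = X.
At extent ξ: n_B2 = 1 − X; n_A1 = 2X.
Summing: n_T = 1 + X.
y_i = n_i/n_T, p_i = y_i·P. K = p_A1^2 / (p_B2).
Equating to 3.08e+03 kPa and solving on 0 < X < 1: X = 0.756.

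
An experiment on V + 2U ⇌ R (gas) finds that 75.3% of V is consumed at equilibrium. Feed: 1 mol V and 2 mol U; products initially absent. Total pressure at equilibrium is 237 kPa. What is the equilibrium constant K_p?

K_p = 0.000496 kPa^-2

Take 1 mol V as basis and let X be its fractional conversion, so ξ = X.
Species balance: n_V = 1 − X; n_U = 2 − 2X; n_R = X.
Total moles n_T = 3 − 2X.
At X = 0.753: n_V = 0.247, n_U = 0.494, n_R = 0.753, n_T = 1.49.
p_i = (n_i/n_T)·P. K_p = p_R / (p_V p_U^2) = 0.000496 kPa^-2.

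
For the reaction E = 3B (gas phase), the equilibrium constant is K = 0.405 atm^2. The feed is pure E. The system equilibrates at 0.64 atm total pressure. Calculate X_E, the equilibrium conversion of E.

Let X = conversion of E (basis 1 mol E); extent of reaction ξ = X.
Species balance: n_E = 1 − X; n_B = 3X.
Summing: n_T = 1 + 2X.
With p_i = (n_i/n_T)P, K = p_B^3 / (p_E).
Substituting and setting equal to 0.405 atm^2 gives a polynomial in X; the root in (0,1) is X = 0.416.

X = 0.416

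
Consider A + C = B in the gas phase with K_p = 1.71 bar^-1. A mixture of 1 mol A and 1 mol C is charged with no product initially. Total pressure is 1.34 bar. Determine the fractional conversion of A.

X = 0.449

Take 1 mol A as basis and let X be its fractional conversion, so ξ = X.
At extent ξ: n_A = 1 − X; n_C = 1 − X; n_B = X.
n_T = Σnᵢ = 2 − X.
With p_i = (n_i/n_T)P, K_p = p_B / (p_A p_C).
Substituting and setting equal to 1.71 bar^-1 gives a polynomial in X; the root in (0,1) is X = 0.449.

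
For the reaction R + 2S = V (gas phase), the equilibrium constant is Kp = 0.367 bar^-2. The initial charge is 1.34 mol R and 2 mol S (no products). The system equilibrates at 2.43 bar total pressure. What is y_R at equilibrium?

y_R = 0.368

Take 2 mol S as basis and let X be its fractional conversion, so ξ = X.
Mole table: n_R = 1.34 − X; n_S = 2 − 2X; n_V = X.
n_T = Σnᵢ = 3.34 − 2X.
y_i = n_i/n_T, p_i = y_i·P. Kp = p_V / (p_R p_S^2).
Setting this equal to 0.367 bar^-2 and taking the physical root (0 < X < 1) gives X = 0.424.
Then n_R = 0.916, n_T = 2.49, so y_R = 0.368.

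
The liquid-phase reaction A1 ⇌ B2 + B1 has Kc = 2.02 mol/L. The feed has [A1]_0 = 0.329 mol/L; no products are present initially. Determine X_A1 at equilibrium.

X = 0.875

Let X = conversion of A1; extent ξ = 0.329·X mol/L.
Concentrations: [A1] = 0.329 − 0.329X; [B2] = 0.329X; [B1] = 0.329X.
Kc = [B2] [B1] / ([A1]).
Setting equal to 2.02 and solving for X on (0,1) gives X = 0.875.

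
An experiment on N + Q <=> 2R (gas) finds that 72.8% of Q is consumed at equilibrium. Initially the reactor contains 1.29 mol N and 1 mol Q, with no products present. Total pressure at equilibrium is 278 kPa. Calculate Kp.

Kp = 13.9

Take 1 mol Q as basis and let X be its fractional conversion, so ξ = X.
Species balance: n_N = 1.29 − X; n_Q = 1 − X; n_R = 2X.
Since Δν = 0, n_T = 2.29 throughout.
At X = 0.728: n_N = 0.562, n_Q = 0.272, n_R = 1.46, n_T = 2.29.
p_i = (n_i/n_T)·P. Kp = p_R^2 / (p_N p_Q) = 13.9.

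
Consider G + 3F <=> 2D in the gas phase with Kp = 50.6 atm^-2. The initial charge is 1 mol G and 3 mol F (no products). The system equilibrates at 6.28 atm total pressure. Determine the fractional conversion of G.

Basis: 1 mol G initially; let X = conversion of G. Extent ξ = X.
Species balance: n_G = 1 − X; n_F = 3 − 3X; n_D = 2X.
Total moles n_T = 4 − 2X.
With p_i = (n_i/n_T)P, Kp = p_D^2 / (p_G p_F^3).
This yields a degree-4 equation in X; solving on (0,1), X = 0.870.

X = 0.870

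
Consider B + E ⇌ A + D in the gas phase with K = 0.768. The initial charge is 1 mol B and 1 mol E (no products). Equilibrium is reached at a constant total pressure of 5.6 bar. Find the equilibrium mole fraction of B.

y_B = 0.266

Take 1 mol B as basis and let X be its fractional conversion, so ξ = X.
Moles: n_B = 1 − X; n_E = 1 − X; n_A = X; n_D = X.
Since Δν = 0, n_T = 2 throughout.
y_i = n_i/n_T, p_i = y_i·P. K = p_A p_D / (p_B p_E).
Equating to 0.768 and solving on 0 < X < 1: X = 0.467.
Then n_B = 0.533, n_T = 2, so y_B = 0.266.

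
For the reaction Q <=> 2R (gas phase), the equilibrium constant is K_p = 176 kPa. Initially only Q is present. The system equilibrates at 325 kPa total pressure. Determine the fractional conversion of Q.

X = 0.345

Basis: 1 mol Q initially; let X = conversion of Q. Extent ξ = X.
Mole table: n_Q = 1 − X; n_R = 2X.
Total moles n_T = 1 + X.
Mole fractions y_i = n_i/n_T; K_p = p_R^2 / (p_Q) with p_i = y_i·P.
Substituting and setting equal to 176 kPa gives a polynomial in X; the root in (0,1) is X = 0.345.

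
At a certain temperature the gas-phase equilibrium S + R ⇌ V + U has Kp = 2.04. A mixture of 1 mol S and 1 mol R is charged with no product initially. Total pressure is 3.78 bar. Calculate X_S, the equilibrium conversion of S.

X = 0.588

Take 1 mol S as basis and let X be its fractional conversion, so ξ = X.
Mole table: n_S = 1 − X; n_R = 1 − X; n_V = X; n_U = X.
Since Δν = 0, n_T = 2 throughout.
y_i = n_i/n_T, p_i = y_i·P. Kp = p_V p_U / (p_S p_R).
Setting this equal to 2.04 and taking the physical root (0 < X < 1) gives X = 0.588.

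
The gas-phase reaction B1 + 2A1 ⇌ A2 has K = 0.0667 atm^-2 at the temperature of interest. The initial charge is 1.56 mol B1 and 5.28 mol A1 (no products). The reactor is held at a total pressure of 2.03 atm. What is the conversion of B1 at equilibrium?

Let X = conversion of B1 (basis 1.56 mol B1); extent of reaction ξ = 1.56X.
Mole table: n_B1 = 1.56 − 1.56X; n_A1 = 5.28 − 3.12X; n_A2 = 1.56X.
Summing: n_T = 6.84 − 3.12X.
y_i = n_i/n_T, p_i = y_i·P. K = p_A2 / (p_B1 p_A1^2).
Substituting and setting equal to 0.0667 atm^-2 gives a polynomial in X; the root in (0,1) is X = 0.136.

X = 0.136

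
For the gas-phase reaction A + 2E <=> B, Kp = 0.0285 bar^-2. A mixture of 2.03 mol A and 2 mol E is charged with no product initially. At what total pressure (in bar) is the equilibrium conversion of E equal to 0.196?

Take 2 mol E as basis and let X be its fractional conversion, so ξ = X.
Species balance: n_A = 2.03 − X; n_E = 2 − 2X; n_B = X.
Summing: n_T = 4.03 − 2X.
Kp = p_B / (p_A p_E^2) with p_i = (n_i/n_T)·P.
At X = 0.196: the mole-fraction product g(X) = Π y_i^ν_i = 0.547. Since Kp = g(X)·P^{-2}, P = (g/Kp)^(1/2) = (0.547/0.0285)^(1/2) = 4.38 bar.

P = 4.38 bar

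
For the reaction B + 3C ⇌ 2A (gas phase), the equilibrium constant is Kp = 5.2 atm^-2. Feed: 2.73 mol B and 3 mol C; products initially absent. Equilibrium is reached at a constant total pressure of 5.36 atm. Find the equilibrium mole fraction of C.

y_C = 0.132

Basis: 3 mol C initially; let X = conversion of C. Extent ξ = X.
At extent ξ: n_B = 2.73 − X; n_C = 3 − 3X; n_A = 2X.
Summing: n_T = 5.73 − 2X.
y_i = n_i/n_T, p_i = y_i·P. Kp = p_A^2 / (p_B p_C^3).
Setting this equal to 5.2 atm^-2 and taking the physical root (0 < X < 1) gives X = 0.820.
Then n_C = 0.54, n_T = 4.09, so y_C = 0.132.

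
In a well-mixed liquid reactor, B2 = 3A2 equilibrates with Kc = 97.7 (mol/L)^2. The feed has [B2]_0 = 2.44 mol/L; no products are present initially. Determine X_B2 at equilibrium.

X = 0.616

Let X = conversion of B2; extent ξ = 2.44·X mol/L.
Concentrations: [B2] = 2.44 − 2.44X; [A2] = 7.32X.
Kc = [A2]^3 / ([B2]).
Equating to 97.7 (mol/L)^2: the physical root is X = 0.616.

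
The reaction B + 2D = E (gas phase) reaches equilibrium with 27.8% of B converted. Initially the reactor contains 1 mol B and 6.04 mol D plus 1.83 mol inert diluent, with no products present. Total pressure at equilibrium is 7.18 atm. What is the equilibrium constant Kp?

Take 1 mol B as basis and let X be its fractional conversion, so ξ = X.
Species balance: n_B = 1 − X; n_D = 6.04 − 2X; n_E = X; n_I = 1.83 (inert).
n_T = Σnᵢ = 8.87 − 2X.
At X = 0.278: n_B = 0.722, n_D = 5.48, n_E = 0.278, n_T = 8.31.
p_i = (n_i/n_T)·P. Kp = p_E / (p_B p_D^2) = 0.0172 atm^-2.

Kp = 0.0172 atm^-2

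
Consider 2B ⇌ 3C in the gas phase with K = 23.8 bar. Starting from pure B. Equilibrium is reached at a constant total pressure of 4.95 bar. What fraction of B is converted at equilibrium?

Take 1 mol B as basis and let X be its fractional conversion, so ξ = 0.5X.
Mole table: n_B = 1 − X; n_C = 1.5X.
n_T = Σnᵢ = 1 + 0.5X.
With p_i = (n_i/n_T)P, K = p_C^3 / (p_B^2).
This yields a degree-3 equation in X; solving on (0,1), X = 0.633.

X = 0.633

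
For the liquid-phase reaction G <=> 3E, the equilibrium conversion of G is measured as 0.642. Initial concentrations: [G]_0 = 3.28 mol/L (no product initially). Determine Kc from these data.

Kc = 215 (mol/L)^2

Let X = conversion of G.
Concentrations: [G] = 3.28 − 3.28X; [E] = 9.84X.
At X = 0.642: [G] = 1.17, [E] = 6.32.
Kc = [E]^3 / ([G]) = 215 (mol/L)^2.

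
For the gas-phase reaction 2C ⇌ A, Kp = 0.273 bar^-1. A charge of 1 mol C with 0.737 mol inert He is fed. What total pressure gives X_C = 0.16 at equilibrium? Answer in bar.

P = 0.688 bar

Take 1 mol C as basis and let X be its fractional conversion, so ξ = 0.5X.
Mole table: n_C = 1 − X; n_A = 0.5X; n_I = 0.737 (inert).
Summing: n_T = 1.74 − 0.5X.
Kp = p_A / (p_C^2) with p_i = (n_i/n_T)·P.
At X = 0.16: the mole-fraction product g(X) = Π y_i^ν_i = 0.1879. Since Kp = g(X)·P^{-1}, P = (g/Kp)^(1/1) = (0.1879/0.273)^(1/1) = 0.688 bar.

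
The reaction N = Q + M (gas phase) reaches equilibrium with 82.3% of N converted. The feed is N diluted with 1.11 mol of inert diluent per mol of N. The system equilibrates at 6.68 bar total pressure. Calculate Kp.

Kp = 8.72 bar

Let X = conversion of N (basis 1 mol N); extent of reaction ξ = X.
Moles: n_N = 1 − X; n_Q = X; n_M = X; n_I = 1.11 (inert).
Summing: n_T = 2.11 + X.
At X = 0.823: n_N = 0.177, n_Q = 0.823, n_M = 0.823, n_T = 2.93.
p_i = (n_i/n_T)·P. Kp = p_Q p_M / (p_N) = 8.72 bar.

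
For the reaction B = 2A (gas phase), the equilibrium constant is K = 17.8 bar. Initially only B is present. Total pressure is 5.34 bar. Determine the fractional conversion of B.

Basis: 1 mol B initially; let X = conversion of B. Extent ξ = X.
Species balance: n_B = 1 − X; n_A = 2X.
Total moles n_T = 1 + X.
With p_i = (n_i/n_T)P, K = p_A^2 / (p_B).
Equating to 17.8 bar and solving on 0 < X < 1: X = 0.674.

X = 0.674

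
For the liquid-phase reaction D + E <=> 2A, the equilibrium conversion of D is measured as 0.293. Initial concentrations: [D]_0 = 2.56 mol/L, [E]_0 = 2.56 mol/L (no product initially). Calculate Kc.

Kc = 0.687

Let X = conversion of D.
Concentrations: [D] = 2.56 − 2.56X; [E] = 2.56 − 2.56X; [A] = 5.12X.
At X = 0.293: [D] = 1.81, [E] = 1.81, [A] = 1.5.
Kc = [A]^2 / ([D] [E]) = 0.687.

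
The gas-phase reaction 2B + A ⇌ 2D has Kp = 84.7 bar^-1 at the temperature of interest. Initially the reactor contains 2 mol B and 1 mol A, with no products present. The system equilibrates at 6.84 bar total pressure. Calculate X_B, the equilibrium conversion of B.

Basis: 2 mol B initially; let X = conversion of B. Extent ξ = X.
At extent ξ: n_B = 2 − 2X; n_A = 1 − X; n_D = 2X.
Total moles n_T = 3 − X.
y_i = n_i/n_T, p_i = y_i·P. Kp = p_D^2 / (p_B^2 p_A).
Equating to 84.7 bar^-1 and solving on 0 < X < 1: X = 0.860.

X = 0.860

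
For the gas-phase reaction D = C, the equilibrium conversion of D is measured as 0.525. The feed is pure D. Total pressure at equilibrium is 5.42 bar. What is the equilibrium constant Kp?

Kp = 1.11

Basis: 1 mol D initially; let X = conversion of D. Extent ξ = X.
Moles: n_D = 1 − X; n_C = X.
n_T stays at 1 (no change in mole number).
At X = 0.525: n_D = 0.475, n_C = 0.525, n_T = 1.
p_i = (n_i/n_T)·P. Kp = p_C / (p_D) = 1.11.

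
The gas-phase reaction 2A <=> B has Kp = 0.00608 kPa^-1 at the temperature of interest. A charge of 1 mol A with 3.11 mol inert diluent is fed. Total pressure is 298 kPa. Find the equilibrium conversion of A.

Let X = conversion of A (basis 1 mol A); extent of reaction ξ = 0.5X.
Moles: n_A = 1 − X; n_B = 0.5X; n_I = 3.11 (inert).
n_T = Σnᵢ = 4.11 − 0.5X.
Mole fractions y_i = n_i/n_T; Kp = p_B / (p_A^2) with p_i = y_i·P.
Equating to 0.00608 kPa^-1 and solving on 0 < X < 1: X = 0.368.

X = 0.368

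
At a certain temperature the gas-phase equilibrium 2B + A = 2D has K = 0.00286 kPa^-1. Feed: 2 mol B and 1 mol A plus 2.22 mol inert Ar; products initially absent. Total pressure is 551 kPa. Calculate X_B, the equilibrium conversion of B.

Basis: 2 mol B initially; let X = conversion of B. Extent ξ = X.
Species balance: n_B = 2 − 2X; n_A = 1 − X; n_D = 2X; n_I = 2.22 (inert).
n_T = Σnᵢ = 5.22 − X.
Mole fractions y_i = n_i/n_T; K = p_D^2 / (p_B^2 p_A) with p_i = y_i·P.
Equating to 0.00286 kPa^-1 and solving on 0 < X < 1: X = 0.319.

X = 0.319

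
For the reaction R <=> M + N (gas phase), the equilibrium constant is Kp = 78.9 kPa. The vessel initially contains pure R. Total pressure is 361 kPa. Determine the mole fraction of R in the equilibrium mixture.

y_R = 0.405

Take 1 mol R as basis and let X be its fractional conversion, so ξ = X.
At extent ξ: n_R = 1 − X; n_M = X; n_N = X.
Summing: n_T = 1 + X.
With p_i = (n_i/n_T)P, Kp = p_M p_N / (p_R).
Substituting and setting equal to 78.9 kPa gives a polynomial in X; the root in (0,1) is X = 0.424.
Then n_R = 0.576, n_T = 1.42, so y_R = 0.405.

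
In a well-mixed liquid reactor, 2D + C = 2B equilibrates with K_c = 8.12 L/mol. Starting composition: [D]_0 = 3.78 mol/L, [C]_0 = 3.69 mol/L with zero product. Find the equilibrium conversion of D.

Let X = conversion of D; extent ξ = 3.78X/2 mol/L.
Concentrations: [D] = 3.78 − 3.78X; [C] = 3.69 − 1.89X; [B] = 3.78X.
K_c = [B]^2 / ([D]^2 [C]).
Equating to 8.12 L/mol: the physical root is X = 0.807.

X = 0.807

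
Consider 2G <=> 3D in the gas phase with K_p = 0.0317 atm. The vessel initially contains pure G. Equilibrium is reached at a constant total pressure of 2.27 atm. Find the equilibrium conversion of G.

Take 1 mol G as basis and let X be its fractional conversion, so ξ = 0.5X.
Species balance: n_G = 1 − X; n_D = 1.5X.
Summing: n_T = 1 + 0.5X.
y_i = n_i/n_T, p_i = y_i·P. K_p = p_D^3 / (p_G^2).
Equating to 0.0317 atm and solving on 0 < X < 1: X = 0.148.

X = 0.148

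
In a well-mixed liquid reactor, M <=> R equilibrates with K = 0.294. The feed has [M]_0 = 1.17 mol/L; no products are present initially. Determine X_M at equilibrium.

X = 0.227

Let X = conversion of M; extent ξ = 1.17·X mol/L.
Concentrations: [M] = 1.17 − 1.17X; [R] = 1.17X.
K = [R] / ([M]).
Equating to 0.294: the physical root is X = 0.227.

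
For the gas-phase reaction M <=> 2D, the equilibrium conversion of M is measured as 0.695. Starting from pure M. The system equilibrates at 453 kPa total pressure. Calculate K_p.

K_p = 1.69e+03 kPa

Let X = conversion of M (basis 1 mol M); extent of reaction ξ = X.
Moles: n_M = 1 − X; n_D = 2X.
Summing: n_T = 1 + X.
At X = 0.695: n_M = 0.305, n_D = 1.39, n_T = 1.69.
p_i = (n_i/n_T)·P. K_p = p_D^2 / (p_M) = 1.69e+03 kPa.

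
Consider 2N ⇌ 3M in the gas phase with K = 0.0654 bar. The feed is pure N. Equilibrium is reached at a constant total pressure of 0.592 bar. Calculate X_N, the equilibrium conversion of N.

Let X = conversion of N (basis 1 mol N); extent of reaction ξ = 0.5X.
Mole table: n_N = 1 − X; n_M = 1.5X.
n_T = Σnᵢ = 1 + 0.5X.
y_i = n_i/n_T, p_i = y_i·P. K = p_M^3 / (p_N^2).
Equating to 0.0654 bar and solving on 0 < X < 1: X = 0.270.

X = 0.270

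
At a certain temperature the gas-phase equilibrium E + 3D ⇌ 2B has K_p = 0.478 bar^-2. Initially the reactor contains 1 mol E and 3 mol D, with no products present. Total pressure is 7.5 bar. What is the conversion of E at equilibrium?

X = 0.640

Let X = conversion of E (basis 1 mol E); extent of reaction ξ = X.
Moles: n_E = 1 − X; n_D = 3 − 3X; n_B = 2X.
Summing: n_T = 4 − 2X.
With p_i = (n_i/n_T)P, K_p = p_B^2 / (p_E p_D^3).
Equating to 0.478 bar^-2 and solving on 0 < X < 1: X = 0.640.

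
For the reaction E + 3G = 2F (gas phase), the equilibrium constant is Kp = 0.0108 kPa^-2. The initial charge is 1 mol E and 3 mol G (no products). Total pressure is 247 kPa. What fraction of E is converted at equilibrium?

X = 0.829

Let X = conversion of E (basis 1 mol E); extent of reaction ξ = X.
Species balance: n_E = 1 − X; n_G = 3 − 3X; n_F = 2X.
Total moles n_T = 4 − 2X.
y_i = n_i/n_T, p_i = y_i·P. Kp = p_F^2 / (p_E p_G^3).
Setting this equal to 0.0108 kPa^-2 and taking the physical root (0 < X < 1) gives X = 0.829.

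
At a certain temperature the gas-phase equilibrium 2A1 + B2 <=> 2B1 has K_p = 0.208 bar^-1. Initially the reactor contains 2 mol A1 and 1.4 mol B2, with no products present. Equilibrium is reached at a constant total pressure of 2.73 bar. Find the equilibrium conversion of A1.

Let X = conversion of A1 (basis 2 mol A1); extent of reaction ξ = X.
Moles: n_A1 = 2 − 2X; n_B2 = 1.4 − X; n_B1 = 2X.
Summing: n_T = 3.4 − X.
y_i = n_i/n_T, p_i = y_i·P. K_p = p_B1^2 / (p_A1^2 p_B2).
This yields a degree-3 equation in X; solving on (0,1), X = 0.309.

X = 0.309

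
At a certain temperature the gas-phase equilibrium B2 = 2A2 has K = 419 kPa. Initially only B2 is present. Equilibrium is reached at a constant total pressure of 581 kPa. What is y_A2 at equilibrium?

Take 1 mol B2 as basis and let X be its fractional conversion, so ξ = X.
Moles: n_B2 = 1 − X; n_A2 = 2X.
Total moles n_T = 1 + X.
y_i = n_i/n_T, p_i = y_i·P. K = p_A2^2 / (p_B2).
Equating to 419 kPa and solving on 0 < X < 1: X = 0.391.
Then n_A2 = 0.782, n_T = 1.39, so y_A2 = 0.562.

y_A2 = 0.562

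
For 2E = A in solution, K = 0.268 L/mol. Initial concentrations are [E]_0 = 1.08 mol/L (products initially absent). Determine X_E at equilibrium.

Let X = conversion of E; extent ξ = 1.08X/2 mol/L.
Concentrations: [E] = 1.08 − 1.08X; [A] = 0.54X.
K = [A] / ([E]^2).
Solving K = 0.268 for X ∈ (0,1): X = 0.291.

X = 0.291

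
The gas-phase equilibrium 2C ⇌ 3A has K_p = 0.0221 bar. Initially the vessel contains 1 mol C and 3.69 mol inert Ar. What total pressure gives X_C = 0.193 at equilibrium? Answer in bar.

P = 2.84 bar

Take 1 mol C as basis and let X be its fractional conversion, so ξ = 0.5X.
At extent ξ: n_C = 1 − X; n_A = 1.5X; n_I = 3.69 (inert).
Summing: n_T = 4.69 + 0.5X.
K_p = p_A^3 / (p_C^2) with p_i = (n_i/n_T)·P.
At X = 0.193: the mole-fraction product g(X) = Π y_i^ν_i = 0.007784. Since K_p = g(X)·P^{1}, P = (K_p/g)^(1/1) = (0.0221/0.007784)^(1/1) = 2.84 bar.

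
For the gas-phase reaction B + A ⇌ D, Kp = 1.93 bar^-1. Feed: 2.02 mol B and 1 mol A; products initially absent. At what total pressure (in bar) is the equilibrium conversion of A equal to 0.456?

Basis: 1 mol A initially; let X = conversion of A. Extent ξ = X.
Mole table: n_B = 2.02 − X; n_A = 1 − X; n_D = X.
Total moles n_T = 3.02 − X.
Kp = p_D / (p_B p_A) with p_i = (n_i/n_T)·P.
At X = 0.456: the mole-fraction product g(X) = Π y_i^ν_i = 1.374. Since Kp = g(X)·P^{-1}, P = (g/Kp)^(1/1) = (1.374/1.93)^(1/1) = 0.712 bar.

P = 0.712 bar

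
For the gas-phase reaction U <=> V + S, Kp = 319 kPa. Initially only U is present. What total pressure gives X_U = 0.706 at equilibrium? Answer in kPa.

P = 321 kPa

Take 1 mol U as basis and let X be its fractional conversion, so ξ = X.
At extent ξ: n_U = 1 − X; n_V = X; n_S = X.
n_T = Σnᵢ = 1 + X.
Kp = p_V p_S / (p_U) with p_i = (n_i/n_T)·P.
At X = 0.706: the mole-fraction product g(X) = Π y_i^ν_i = 0.9938. Since Kp = g(X)·P^{1}, P = (Kp/g)^(1/1) = (319/0.9938)^(1/1) = 321 kPa.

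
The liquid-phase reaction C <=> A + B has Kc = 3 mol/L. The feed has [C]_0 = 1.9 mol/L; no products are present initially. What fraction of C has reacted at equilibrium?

X = 0.695

Let X = conversion of C; extent ξ = 1.9·X mol/L.
Concentrations: [C] = 1.9 − 1.9X; [A] = 1.9X; [B] = 1.9X.
Kc = [A] [B] / ([C]).
Setting equal to 3 and solving for X on (0,1) gives X = 0.695.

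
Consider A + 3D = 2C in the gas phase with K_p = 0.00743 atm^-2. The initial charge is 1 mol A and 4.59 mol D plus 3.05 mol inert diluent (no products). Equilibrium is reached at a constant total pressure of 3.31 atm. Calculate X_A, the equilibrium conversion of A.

Let X = conversion of A (basis 1 mol A); extent of reaction ξ = X.
Moles: n_A = 1 − X; n_D = 4.59 − 3X; n_C = 2X; n_I = 3.05 (inert).
n_T = Σnᵢ = 8.64 − 2X.
y_i = n_i/n_T, p_i = y_i·P. K_p = p_C^2 / (p_A p_D^3).
Setting this equal to 0.00743 atm^-2 and taking the physical root (0 < X < 1) gives X = 0.136.

X = 0.136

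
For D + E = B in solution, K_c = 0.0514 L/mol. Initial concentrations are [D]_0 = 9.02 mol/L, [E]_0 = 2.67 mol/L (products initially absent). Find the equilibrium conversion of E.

X = 0.297

Let X = conversion of E; extent ξ = 2.67·X mol/L.
Concentrations: [D] = 9.02 − 2.67X; [E] = 2.67 − 2.67X; [B] = 2.67X.
K_c = [B] / ([D] [E]).
Solving K_c = 0.0514 for X ∈ (0,1): X = 0.297.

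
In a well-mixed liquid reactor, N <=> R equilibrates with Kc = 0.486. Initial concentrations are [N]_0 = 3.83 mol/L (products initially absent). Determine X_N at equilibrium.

X = 0.327

Let X = conversion of N; extent ξ = 3.83·X mol/L.
Concentrations: [N] = 3.83 − 3.83X; [R] = 3.83X.
Kc = [R] / ([N]).
This equals 0.486 at X = 0.327 (the root in 0 < X < 1).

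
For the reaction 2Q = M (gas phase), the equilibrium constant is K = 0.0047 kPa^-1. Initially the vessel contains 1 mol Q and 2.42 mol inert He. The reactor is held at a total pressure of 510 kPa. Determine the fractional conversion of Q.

X = 0.452

Take 1 mol Q as basis and let X be its fractional conversion, so ξ = 0.5X.
Species balance: n_Q = 1 − X; n_M = 0.5X; n_I = 2.42 (inert).
Total moles n_T = 3.42 − 0.5X.
y_i = n_i/n_T, p_i = y_i·P. K = p_M / (p_Q^2).
This yields a degree-2 equation in X; solving on (0,1), X = 0.452.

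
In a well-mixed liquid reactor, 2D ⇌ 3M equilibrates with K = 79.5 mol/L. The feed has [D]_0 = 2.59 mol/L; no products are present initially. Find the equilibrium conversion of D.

X = 0.774

Let X = conversion of D; extent ξ = 2.59X/2 mol/L.
Concentrations: [D] = 2.59 − 2.59X; [M] = 3.88X.
K = [M]^3 / ([D]^2).
This equals 79.5 at X = 0.774 (the root in 0 < X < 1).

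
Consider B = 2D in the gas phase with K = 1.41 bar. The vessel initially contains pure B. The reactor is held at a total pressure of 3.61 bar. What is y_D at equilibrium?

Basis: 1 mol B initially; let X = conversion of B. Extent ξ = X.
Species balance: n_B = 1 − X; n_D = 2X.
Summing: n_T = 1 + X.
With p_i = (n_i/n_T)P, K = p_D^2 / (p_B).
Equating to 1.41 bar and solving on 0 < X < 1: X = 0.298.
Then n_D = 0.597, n_T = 1.3, so y_D = 0.459.

y_D = 0.459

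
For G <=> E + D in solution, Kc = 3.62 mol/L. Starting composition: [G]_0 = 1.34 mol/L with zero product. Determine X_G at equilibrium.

X = 0.777

Let X = conversion of G; extent ξ = 1.34·X mol/L.
Concentrations: [G] = 1.34 − 1.34X; [E] = 1.34X; [D] = 1.34X.
Kc = [E] [D] / ([G]).
Setting equal to 3.62 and solving for X on (0,1) gives X = 0.777.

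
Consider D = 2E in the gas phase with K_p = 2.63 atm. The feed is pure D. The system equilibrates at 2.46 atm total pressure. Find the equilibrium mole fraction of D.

Take 1 mol D as basis and let X be its fractional conversion, so ξ = X.
Species balance: n_D = 1 − X; n_E = 2X.
Total moles n_T = 1 + X.
With p_i = (n_i/n_T)P, K_p = p_E^2 / (p_D).
Setting this equal to 2.63 atm and taking the physical root (0 < X < 1) gives X = 0.459.
Then n_D = 0.541, n_T = 1.46, so y_D = 0.371.

y_D = 0.371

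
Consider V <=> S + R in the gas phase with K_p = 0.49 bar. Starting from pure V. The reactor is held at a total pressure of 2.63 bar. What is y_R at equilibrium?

y_R = 0.284

Take 1 mol V as basis and let X be its fractional conversion, so ξ = X.
Species balance: n_V = 1 − X; n_S = X; n_R = X.
Total moles n_T = 1 + X.
With p_i = (n_i/n_T)P, K_p = p_S p_R / (p_V).
Equating to 0.49 bar and solving on 0 < X < 1: X = 0.396.
Then n_R = 0.396, n_T = 1.4, so y_R = 0.284.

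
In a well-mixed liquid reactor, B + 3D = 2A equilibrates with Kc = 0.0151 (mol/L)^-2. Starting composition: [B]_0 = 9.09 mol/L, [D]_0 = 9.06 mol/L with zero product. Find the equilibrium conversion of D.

Let X = conversion of D; extent ξ = 9.06X/3 mol/L.
Concentrations: [B] = 9.09 − 3.02X; [D] = 9.06 − 9.06X; [A] = 6.04X.
Kc = [A]^2 / ([B] [D]^3).
Solving Kc = 0.0151 for X ∈ (0,1): X = 0.515.

X = 0.515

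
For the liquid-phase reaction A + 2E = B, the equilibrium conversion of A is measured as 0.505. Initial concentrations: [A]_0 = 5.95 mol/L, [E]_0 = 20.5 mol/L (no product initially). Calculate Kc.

Kc = 0.00486 (mol/L)^-2

Let X = conversion of A.
Concentrations: [A] = 5.95 − 5.95X; [E] = 20.5 − 11.9X; [B] = 5.95X.
At X = 0.505: [A] = 2.95, [E] = 14.5, [B] = 3.
Kc = [B] / ([A] [E]^2) = 0.00486 (mol/L)^-2.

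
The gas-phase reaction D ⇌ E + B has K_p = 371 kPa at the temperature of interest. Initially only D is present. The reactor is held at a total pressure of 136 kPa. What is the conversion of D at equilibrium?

Take 1 mol D as basis and let X be its fractional conversion, so ξ = X.
At extent ξ: n_D = 1 − X; n_E = X; n_B = X.
Summing: n_T = 1 + X.
With p_i = (n_i/n_T)P, K_p = p_E p_B / (p_D).
This yields a degree-2 equation in X; solving on (0,1), X = 0.855.

X = 0.855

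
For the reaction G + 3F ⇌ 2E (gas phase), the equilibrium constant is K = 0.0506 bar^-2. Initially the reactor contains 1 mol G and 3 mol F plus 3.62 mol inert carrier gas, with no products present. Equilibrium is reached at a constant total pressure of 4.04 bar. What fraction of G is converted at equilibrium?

Take 1 mol G as basis and let X be its fractional conversion, so ξ = X.
At extent ξ: n_G = 1 − X; n_F = 3 − 3X; n_E = 2X; n_I = 3.62 (inert).
Summing: n_T = 7.62 − 2X.
With p_i = (n_i/n_T)P, K = p_E^2 / (p_G p_F^3).
Setting this equal to 0.0506 bar^-2 and taking the physical root (0 < X < 1) gives X = 0.206.

X = 0.206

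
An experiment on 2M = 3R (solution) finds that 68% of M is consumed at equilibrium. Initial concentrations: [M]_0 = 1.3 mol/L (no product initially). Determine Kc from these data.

Let X = conversion of M.
Concentrations: [M] = 1.3 − 1.3X; [R] = 1.95X.
At X = 0.68: [M] = 0.416, [R] = 1.33.
Kc = [R]^3 / ([M]^2) = 13.5 mol/L.

Kc = 13.5 mol/L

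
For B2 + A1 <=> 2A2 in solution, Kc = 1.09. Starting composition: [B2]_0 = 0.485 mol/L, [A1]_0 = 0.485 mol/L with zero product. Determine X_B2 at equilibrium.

Let X = conversion of B2; extent ξ = 0.485·X mol/L.
Concentrations: [B2] = 0.485 − 0.485X; [A1] = 0.485 − 0.485X; [A2] = 0.97X.
Kc = [A2]^2 / ([B2] [A1]).
Setting equal to 1.09 and solving for X on (0,1) gives X = 0.343.

X = 0.343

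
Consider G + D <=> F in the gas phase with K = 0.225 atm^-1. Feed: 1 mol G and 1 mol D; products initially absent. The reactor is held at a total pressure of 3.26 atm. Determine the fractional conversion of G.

X = 0.240

Basis: 1 mol G initially; let X = conversion of G. Extent ξ = X.
Species balance: n_G = 1 − X; n_D = 1 − X; n_F = X.
n_T = Σnᵢ = 2 − X.
With p_i = (n_i/n_T)P, K = p_F / (p_G p_D).
Setting this equal to 0.225 atm^-1 and taking the physical root (0 < X < 1) gives X = 0.240.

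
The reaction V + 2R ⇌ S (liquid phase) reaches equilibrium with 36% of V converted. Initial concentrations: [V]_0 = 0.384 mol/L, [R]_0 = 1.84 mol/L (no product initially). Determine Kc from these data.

Let X = conversion of V.
Concentrations: [V] = 0.384 − 0.384X; [R] = 1.84 − 0.768X; [S] = 0.384X.
At X = 0.36: [V] = 0.246, [R] = 1.56, [S] = 0.138.
Kc = [S] / ([V] [R]^2) = 0.23 (mol/L)^-2.

Kc = 0.23 (mol/L)^-2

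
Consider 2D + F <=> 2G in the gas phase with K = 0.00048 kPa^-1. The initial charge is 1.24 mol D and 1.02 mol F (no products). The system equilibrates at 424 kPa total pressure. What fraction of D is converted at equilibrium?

Take 1.24 mol D as basis and let X be its fractional conversion, so ξ = 0.62X.
At extent ξ: n_D = 1.24 − 1.24X; n_F = 1.02 − 0.62X; n_G = 1.24X.
n_T = Σnᵢ = 2.26 − 0.62X.
With p_i = (n_i/n_T)P, K = p_G^2 / (p_D^2 p_F).
This yields a degree-3 equation in X; solving on (0,1), X = 0.225.

X = 0.225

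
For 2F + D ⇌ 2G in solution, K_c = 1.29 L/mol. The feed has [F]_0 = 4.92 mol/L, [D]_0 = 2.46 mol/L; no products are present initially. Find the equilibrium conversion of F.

X = 0.546

Let X = conversion of F; extent ξ = 4.92X/2 mol/L.
Concentrations: [F] = 4.92 − 4.92X; [D] = 2.46 − 2.46X; [G] = 4.92X.
K_c = [G]^2 / ([F]^2 [D]).
Equating to 1.29 L/mol: the physical root is X = 0.546.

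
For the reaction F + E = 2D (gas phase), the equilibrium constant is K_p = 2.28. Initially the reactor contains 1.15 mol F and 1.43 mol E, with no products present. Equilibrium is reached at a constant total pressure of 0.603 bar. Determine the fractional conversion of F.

X = 0.478

Take 1.15 mol F as basis and let X be its fractional conversion, so ξ = 1.15X.
Species balance: n_F = 1.15 − 1.15X; n_E = 1.43 − 1.15X; n_D = 2.3X.
n_T stays at 2.58 (no change in mole number).
y_i = n_i/n_T, p_i = y_i·P. K_p = p_D^2 / (p_F p_E).
This yields a degree-2 equation in X; solving on (0,1), X = 0.478.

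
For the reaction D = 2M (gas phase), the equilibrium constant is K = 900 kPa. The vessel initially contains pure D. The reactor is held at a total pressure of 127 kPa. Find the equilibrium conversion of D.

X = 0.800

Take 1 mol D as basis and let X be its fractional conversion, so ξ = X.
Moles: n_D = 1 − X; n_M = 2X.
n_T = Σnᵢ = 1 + X.
y_i = n_i/n_T, p_i = y_i·P. K = p_M^2 / (p_D).
Setting this equal to 900 kPa and taking the physical root (0 < X < 1) gives X = 0.800.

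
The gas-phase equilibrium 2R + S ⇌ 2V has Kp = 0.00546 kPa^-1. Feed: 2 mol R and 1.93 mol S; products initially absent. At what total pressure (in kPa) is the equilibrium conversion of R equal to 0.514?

Let X = conversion of R (basis 2 mol R); extent of reaction ξ = X.
Species balance: n_R = 2 − 2X; n_S = 1.93 − X; n_V = 2X.
Total moles n_T = 3.93 − X.
Kp = p_V^2 / (p_R^2 p_S) with p_i = (n_i/n_T)·P.
At X = 0.514: the mole-fraction product g(X) = Π y_i^ν_i = 2.698. Since Kp = g(X)·P^{-1}, P = (g/Kp)^(1/1) = (2.698/0.00546)^(1/1) = 494 kPa.

P = 494 kPa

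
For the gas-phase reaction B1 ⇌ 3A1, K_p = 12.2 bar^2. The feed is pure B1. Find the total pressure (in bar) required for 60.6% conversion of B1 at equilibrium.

P = 1.98 bar

Take 1 mol B1 as basis and let X be its fractional conversion, so ξ = X.
Moles: n_B1 = 1 − X; n_A1 = 3X.
Total moles n_T = 1 + 2X.
K_p = p_A1^3 / (p_B1) with p_i = (n_i/n_T)·P.
At X = 0.606: the mole-fraction product g(X) = Π y_i^ν_i = 3.117. Since K_p = g(X)·P^{2}, P = (K_p/g)^(1/2) = (12.2/3.117)^(1/2) = 1.98 bar.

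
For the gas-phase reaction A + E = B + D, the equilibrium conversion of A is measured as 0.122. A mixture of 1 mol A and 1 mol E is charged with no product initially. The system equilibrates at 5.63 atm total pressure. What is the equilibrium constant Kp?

Let X = conversion of A (basis 1 mol A); extent of reaction ξ = X.
Mole table: n_A = 1 − X; n_E = 1 − X; n_B = X; n_D = X.
Total moles n_T = 2 (Δν = 0, constant).
At X = 0.122: n_A = 0.878, n_E = 0.878, n_B = 0.122, n_D = 0.122, n_T = 2.
p_i = (n_i/n_T)·P. Kp = p_B p_D / (p_A p_E) = 0.0193.

Kp = 0.0193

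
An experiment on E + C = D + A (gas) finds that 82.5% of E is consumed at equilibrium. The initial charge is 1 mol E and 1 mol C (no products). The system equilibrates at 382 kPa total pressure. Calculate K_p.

Basis: 1 mol E initially; let X = conversion of E. Extent ξ = X.
Mole table: n_E = 1 − X; n_C = 1 − X; n_D = X; n_A = X.
n_T stays at 2 (no change in mole number).
At X = 0.825: n_E = 0.175, n_C = 0.175, n_D = 0.825, n_A = 0.825, n_T = 2.
p_i = (n_i/n_T)·P. K_p = p_D p_A / (p_E p_C) = 22.2.

K_p = 22.2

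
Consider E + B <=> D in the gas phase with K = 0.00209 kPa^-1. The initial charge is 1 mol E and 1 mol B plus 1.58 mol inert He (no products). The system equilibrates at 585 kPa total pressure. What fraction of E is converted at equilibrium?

X = 0.221

Basis: 1 mol E initially; let X = conversion of E. Extent ξ = X.
At extent ξ: n_E = 1 − X; n_B = 1 − X; n_D = X; n_I = 1.58 (inert).
Total moles n_T = 3.58 − X.
With p_i = (n_i/n_T)P, K = p_D / (p_E p_B).
Setting this equal to 0.00209 kPa^-1 and taking the physical root (0 < X < 1) gives X = 0.221.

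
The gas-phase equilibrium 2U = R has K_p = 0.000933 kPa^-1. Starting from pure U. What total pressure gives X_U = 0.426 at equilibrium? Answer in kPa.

P = 545 kPa

Take 1 mol U as basis and let X be its fractional conversion, so ξ = 0.5X.
Species balance: n_U = 1 − X; n_R = 0.5X.
n_T = Σnᵢ = 1 − 0.5X.
K_p = p_R / (p_U^2) with p_i = (n_i/n_T)·P.
At X = 0.426: the mole-fraction product g(X) = Π y_i^ν_i = 0.5088. Since K_p = g(X)·P^{-1}, P = (g/K_p)^(1/1) = (0.5088/0.000933)^(1/1) = 545 kPa.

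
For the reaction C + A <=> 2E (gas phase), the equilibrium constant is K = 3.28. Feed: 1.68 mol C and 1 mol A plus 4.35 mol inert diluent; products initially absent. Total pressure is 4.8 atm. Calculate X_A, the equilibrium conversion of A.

X = 0.598

Let X = conversion of A (basis 1 mol A); extent of reaction ξ = X.
Species balance: n_C = 1.68 − X; n_A = 1 − X; n_E = 2X; n_I = 4.35 (inert).
Since Δν = 0, n_T = 7.03 throughout.
Mole fractions y_i = n_i/n_T; K = p_E^2 / (p_C p_A) with p_i = y_i·P.
Equating to 3.28 and solving on 0 < X < 1: X = 0.598.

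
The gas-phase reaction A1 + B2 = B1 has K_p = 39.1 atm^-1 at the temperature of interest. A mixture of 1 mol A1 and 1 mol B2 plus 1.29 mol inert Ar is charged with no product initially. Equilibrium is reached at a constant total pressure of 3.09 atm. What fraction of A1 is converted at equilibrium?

Take 1 mol A1 as basis and let X be its fractional conversion, so ξ = X.
At extent ξ: n_A1 = 1 − X; n_B2 = 1 − X; n_B1 = X; n_I = 1.29 (inert).
Summing: n_T = 3.29 − X.
y_i = n_i/n_T, p_i = y_i·P. K_p = p_B1 / (p_A1 p_B2).
Equating to 39.1 atm^-1 and solving on 0 < X < 1: X = 0.868.

X = 0.868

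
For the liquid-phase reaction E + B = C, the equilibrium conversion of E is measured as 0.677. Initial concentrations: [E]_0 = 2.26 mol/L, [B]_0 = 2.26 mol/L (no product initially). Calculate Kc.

Let X = conversion of E.
Concentrations: [E] = 2.26 − 2.26X; [B] = 2.26 − 2.26X; [C] = 2.26X.
At X = 0.677: [E] = 0.73, [B] = 0.73, [C] = 1.53.
Kc = [C] / ([E] [B]) = 2.87 L/mol.

Kc = 2.87 L/mol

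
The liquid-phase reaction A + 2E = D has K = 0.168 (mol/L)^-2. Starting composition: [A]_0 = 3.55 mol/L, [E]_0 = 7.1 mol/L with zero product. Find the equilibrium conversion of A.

Let X = conversion of A; extent ξ = 3.55·X mol/L.
Concentrations: [A] = 3.55 − 3.55X; [E] = 7.1 − 7.1X; [D] = 3.55X.
K = [D] / ([A] [E]^2).
Equating to 0.168 (mol/L)^-2: the physical root is X = 0.589.

X = 0.589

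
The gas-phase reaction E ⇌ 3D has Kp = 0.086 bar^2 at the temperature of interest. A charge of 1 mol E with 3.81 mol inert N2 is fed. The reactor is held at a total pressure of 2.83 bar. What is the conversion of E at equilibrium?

Take 1 mol E as basis and let X be its fractional conversion, so ξ = X.
Moles: n_E = 1 − X; n_D = 3X; n_I = 3.81 (inert).
n_T = Σnᵢ = 4.81 + 2X.
y_i = n_i/n_T, p_i = y_i·P. Kp = p_D^3 / (p_E).
Equating to 0.086 bar^2 and solving on 0 < X < 1: X = 0.205.

X = 0.205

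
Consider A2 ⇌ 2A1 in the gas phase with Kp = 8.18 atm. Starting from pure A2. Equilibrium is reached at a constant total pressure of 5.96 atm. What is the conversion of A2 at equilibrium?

Basis: 1 mol A2 initially; let X = conversion of A2. Extent ξ = X.
Species balance: n_A2 = 1 − X; n_A1 = 2X.
Summing: n_T = 1 + X.
With p_i = (n_i/n_T)P, Kp = p_A1^2 / (p_A2).
Substituting and setting equal to 8.18 atm gives a polynomial in X; the root in (0,1) is X = 0.505.

X = 0.505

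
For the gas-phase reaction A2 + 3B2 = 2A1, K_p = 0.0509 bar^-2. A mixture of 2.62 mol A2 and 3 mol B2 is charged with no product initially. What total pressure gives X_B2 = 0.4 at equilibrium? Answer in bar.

P = 4.75 bar

Take 3 mol B2 as basis and let X be its fractional conversion, so ξ = X.
Species balance: n_A2 = 2.62 − X; n_B2 = 3 − 3X; n_A1 = 2X.
Summing: n_T = 5.62 − 2X.
K_p = p_A1^2 / (p_A2 p_B2^3) with p_i = (n_i/n_T)·P.
At X = 0.4: the mole-fraction product g(X) = Π y_i^ν_i = 1.148. Since K_p = g(X)·P^{-2}, P = (g/K_p)^(1/2) = (1.148/0.0509)^(1/2) = 4.75 bar.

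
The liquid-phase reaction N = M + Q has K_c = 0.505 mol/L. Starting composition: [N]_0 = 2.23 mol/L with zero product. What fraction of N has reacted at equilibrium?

X = 0.376

Let X = conversion of N; extent ξ = 2.23·X mol/L.
Concentrations: [N] = 2.23 − 2.23X; [M] = 2.23X; [Q] = 2.23X.
K_c = [M] [Q] / ([N]).
Solving K_c = 0.505 for X ∈ (0,1): X = 0.376.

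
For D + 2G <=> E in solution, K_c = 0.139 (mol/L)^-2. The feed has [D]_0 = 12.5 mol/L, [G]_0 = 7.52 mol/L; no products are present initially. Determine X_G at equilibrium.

X = 0.799

Let X = conversion of G; extent ξ = 7.52X/2 mol/L.
Concentrations: [D] = 12.5 − 3.76X; [G] = 7.52 − 7.52X; [E] = 3.76X.
K_c = [E] / ([D] [G]^2).
Setting equal to 0.139 and solving for X on (0,1) gives X = 0.799.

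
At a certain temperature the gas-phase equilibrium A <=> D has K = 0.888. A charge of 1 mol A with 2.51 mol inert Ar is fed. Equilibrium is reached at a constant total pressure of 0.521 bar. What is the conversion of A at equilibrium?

Let X = conversion of A (basis 1 mol A); extent of reaction ξ = X.
Moles: n_A = 1 − X; n_D = X; n_I = 2.51 (inert).
Total moles n_T = 3.51 (Δν = 0, constant).
y_i = n_i/n_T, p_i = y_i·P. K = p_D / (p_A).
This yields a degree-1 equation in X; solving on (0,1), X = 0.470.

X = 0.470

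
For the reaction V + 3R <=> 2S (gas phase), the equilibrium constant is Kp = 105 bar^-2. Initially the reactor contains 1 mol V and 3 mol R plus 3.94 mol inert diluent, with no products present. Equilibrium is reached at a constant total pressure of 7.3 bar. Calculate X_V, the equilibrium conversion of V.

Take 1 mol V as basis and let X be its fractional conversion, so ξ = X.
Moles: n_V = 1 − X; n_R = 3 − 3X; n_S = 2X; n_I = 3.94 (inert).
Summing: n_T = 7.94 − 2X.
With p_i = (n_i/n_T)P, Kp = p_S^2 / (p_V p_R^3).
This yields a degree-4 equation in X; solving on (0,1), X = 0.836.

X = 0.836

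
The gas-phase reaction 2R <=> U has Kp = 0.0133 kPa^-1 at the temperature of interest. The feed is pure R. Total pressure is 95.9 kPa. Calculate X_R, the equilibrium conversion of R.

Basis: 1 mol R initially; let X = conversion of R. Extent ξ = 0.5X.
At extent ξ: n_R = 1 − X; n_U = 0.5X.
Summing: n_T = 1 − 0.5X.
y_i = n_i/n_T, p_i = y_i·P. Kp = p_U / (p_R^2).
Setting this equal to 0.0133 kPa^-1 and taking the physical root (0 < X < 1) gives X = 0.595.

X = 0.595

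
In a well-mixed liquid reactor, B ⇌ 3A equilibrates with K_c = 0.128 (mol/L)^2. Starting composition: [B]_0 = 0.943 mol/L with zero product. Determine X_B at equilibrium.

Let X = conversion of B; extent ξ = 0.943·X mol/L.
Concentrations: [B] = 0.943 − 0.943X; [A] = 2.83X.
K_c = [A]^3 / ([B]).
Solving K_c = 0.128 for X ∈ (0,1): X = 0.165.

X = 0.165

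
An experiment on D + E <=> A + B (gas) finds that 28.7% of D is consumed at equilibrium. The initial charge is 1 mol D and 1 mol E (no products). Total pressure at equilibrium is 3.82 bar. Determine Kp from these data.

Kp = 0.162

Let X = conversion of D (basis 1 mol D); extent of reaction ξ = X.
Mole table: n_D = 1 − X; n_E = 1 − X; n_A = X; n_B = X.
Total moles n_T = 2 (Δν = 0, constant).
At X = 0.287: n_D = 0.713, n_E = 0.713, n_A = 0.287, n_B = 0.287, n_T = 2.
p_i = (n_i/n_T)·P. Kp = p_A p_B / (p_D p_E) = 0.162.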